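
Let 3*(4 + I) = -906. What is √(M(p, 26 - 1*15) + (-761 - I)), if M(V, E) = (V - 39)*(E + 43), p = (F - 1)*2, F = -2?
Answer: I*√2885 ≈ 53.712*I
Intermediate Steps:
I = -306 (I = -4 + (⅓)*(-906) = -4 - 302 = -306)
p = -6 (p = (-2 - 1)*2 = -3*2 = -6)
M(V, E) = (-39 + V)*(43 + E)
√(M(p, 26 - 1*15) + (-761 - I)) = √((-1677 - 39*(26 - 1*15) + 43*(-6) + (26 - 1*15)*(-6)) + (-761 - 1*(-306))) = √((-1677 - 39*(26 - 15) - 258 + (26 - 15)*(-6)) + (-761 + 306)) = √((-1677 - 39*11 - 258 + 11*(-6)) - 455) = √((-1677 - 429 - 258 - 66) - 455) = √(-2430 - 455) = √(-2885) = I*√2885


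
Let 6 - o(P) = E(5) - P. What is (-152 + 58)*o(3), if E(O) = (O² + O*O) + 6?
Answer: 4418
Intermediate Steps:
E(O) = 6 + 2*O² (E(O) = (O² + O²) + 6 = 2*O² + 6 = 6 + 2*O²)
o(P) = -50 + P (o(P) = 6 - ((6 + 2*5²) - P) = 6 - ((6 + 2*25) - P) = 6 - ((6 + 50) - P) = 6 - (56 - P) = 6 + (-56 + P) = -50 + P)
(-152 + 58)*o(3) = (-152 + 58)*(-50 + 3) = -94*(-47) = 4418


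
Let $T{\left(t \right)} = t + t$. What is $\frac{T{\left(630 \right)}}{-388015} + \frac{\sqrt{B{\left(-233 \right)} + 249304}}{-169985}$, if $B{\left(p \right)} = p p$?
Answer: $- \frac{252}{77603} - \frac{\sqrt{303593}}{169985} \approx -0.0064887$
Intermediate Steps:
$T{\left(t \right)} = 2 t$
$B{\left(p \right)} = p^{2}$
$\frac{T{\left(630 \right)}}{-388015} + \frac{\sqrt{B{\left(-233 \right)} + 249304}}{-169985} = \frac{2 \cdot 630}{-388015} + \frac{\sqrt{\left(-233\right)^{2} + 249304}}{-169985} = 1260 \left(- \frac{1}{388015}\right) + \sqrt{54289 + 249304} \left(- \frac{1}{169985}\right) = - \frac{252}{77603} + \sqrt{303593} \left(- \frac{1}{169985}\right) = - \frac{252}{77603} - \frac{\sqrt{303593}}{169985}$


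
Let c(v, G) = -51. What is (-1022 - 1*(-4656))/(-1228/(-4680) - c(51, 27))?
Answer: 4251780/59977 ≈ 70.890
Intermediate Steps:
(-1022 - 1*(-4656))/(-1228/(-4680) - c(51, 27)) = (-1022 - 1*(-4656))/(-1228/(-4680) - 1*(-51)) = (-1022 + 4656)/(-1228*(-1/4680) + 51) = 3634/(307/1170 + 51) = 3634/(59977/1170) = 3634*(1170/59977) = 4251780/59977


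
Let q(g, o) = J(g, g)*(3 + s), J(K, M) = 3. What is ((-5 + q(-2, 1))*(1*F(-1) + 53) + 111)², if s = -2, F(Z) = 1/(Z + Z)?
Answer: 36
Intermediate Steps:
F(Z) = 1/(2*Z)
q(g, o) = 3 (q(g, o) = 3*(3 - 2) = 3*1 = 3)
((-5 + q(-2, 1))*(1*F(-1) + 53) + 111)² = ((-5 + 3)*(1*((½)/(-1)) + 53) + 111)² = (-2*(1*((½)*(-1)) + 53) + 111)² = (-2*(1*(-½) + 53) + 111)² = (-2*(-½ + 53) + 111)² = (-2*105/2 + 111)² = (-105 + 111)² = 6² = 36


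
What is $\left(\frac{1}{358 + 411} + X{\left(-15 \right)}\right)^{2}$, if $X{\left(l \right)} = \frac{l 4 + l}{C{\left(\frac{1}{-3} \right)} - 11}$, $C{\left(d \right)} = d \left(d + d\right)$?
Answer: $\frac{269539565584}{5564115649} \approx 48.443$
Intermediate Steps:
$C{\left(d \right)} = 2 d^{2}$ ($C{\left(d \right)} = d 2 d = 2 d^{2}$)
$X{\left(l \right)} = - \frac{45 l}{97}$ ($X{\left(l \right)} = \frac{l 4 + l}{2 \left(\frac{1}{-3}\right)^{2} - 11} = \frac{4 l + l}{2 \left(- \frac{1}{3}\right)^{2} - 11} = \frac{5 l}{2 \cdot \frac{1}{9} - 11} = \frac{5 l}{\frac{2}{9} - 11} = \frac{5 l}{- \frac{97}{9}} = 5 l \left(- \frac{9}{97}\right) = - \frac{45 l}{97}$)
$\left(\frac{1}{358 + 411} + X{\left(-15 \right)}\right)^{2} = \left(\frac{1}{358 + 411} - - \frac{675}{97}\right)^{2} = \left(\frac{1}{769} + \frac{675}{97}\right)^{2} = \left(\frac{519172}{74593}\right)^{2} = \frac{269539565584}{5564115649}$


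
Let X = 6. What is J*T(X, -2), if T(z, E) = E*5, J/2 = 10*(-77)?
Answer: 15400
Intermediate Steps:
J = -1540 (J = 2*(10*(-77)) = 2*(-770) = -1540)
T(z, E) = 5*E
J*T(X, -2) = -7700*(-2) = -1540*(-10) = 15400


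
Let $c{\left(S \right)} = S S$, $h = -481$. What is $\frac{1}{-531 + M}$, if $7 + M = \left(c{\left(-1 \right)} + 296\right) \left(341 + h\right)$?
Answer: $- \frac{1}{42118} \approx -2.3743 \cdot 10^{-5}$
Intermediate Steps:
$c{\left(S \right)} = S^{2}$
$M = -41587$ ($M = -7 + \left(\left(-1\right)^{2} + 296\right) \left(341 - 481\right) = -7 + \left(1 + 296\right) \left(-140\right) = -7 + 297 \left(-140\right) = -7 - 41580 = -41587$)
$\frac{1}{-531 + M} = \frac{1}{-531 - 41587} = \frac{1}{-42118} = - \frac{1}{42118}$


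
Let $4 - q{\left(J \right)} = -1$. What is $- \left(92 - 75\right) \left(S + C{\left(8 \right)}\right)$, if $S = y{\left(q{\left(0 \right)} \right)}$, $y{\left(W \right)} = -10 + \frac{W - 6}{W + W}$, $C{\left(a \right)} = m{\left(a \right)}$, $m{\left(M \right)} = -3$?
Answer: $\frac{2227}{10} \approx 222.7$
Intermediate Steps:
$q{\left(J \right)} = 5$ ($q{\left(J \right)} = 4 - -1 = 4 + 1 = 5$)
$C{\left(a \right)} = -3$
$y{\left(W \right)} = -10 + \frac{-6 + W}{2 W}$
$S = - \frac{101}{10}$ ($S = - \frac{19}{2} - \frac{3}{5} = - \frac{101}{10} \approx -10.1$)
$- \left(92 - 75\right) \left(S + C{\left(8 \right)}\right) = - \left(92 - 75\right) \left(- \frac{101}{10} - 3\right) = - \frac{17 \left(-131\right)}{10} = \left(-1\right) \left(- \frac{2227}{10}\right) = \frac{2227}{10}$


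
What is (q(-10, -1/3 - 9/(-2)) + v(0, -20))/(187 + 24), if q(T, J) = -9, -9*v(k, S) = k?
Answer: -9/211 ≈ -0.042654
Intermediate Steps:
v(k, S) = -k/9
(q(-10, -1/3 - 9/(-2)) + v(0, -20))/(187 + 24) = (-9 - ⅑*0)/(187 + 24) = (-9 + 0)/211 = -9*1/211 = -9/211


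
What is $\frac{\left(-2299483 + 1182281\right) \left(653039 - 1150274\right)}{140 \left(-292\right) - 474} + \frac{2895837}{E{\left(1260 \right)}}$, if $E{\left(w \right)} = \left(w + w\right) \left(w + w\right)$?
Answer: $- \frac{3651887040998597}{271857600} \approx -1.3433 \cdot 10^{7}$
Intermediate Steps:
$E{\left(w \right)} = 4 w^{2}$ ($E{\left(w \right)} = 2 w 2 w = 4 w^{2}$)
$\frac{\left(-2299483 + 1182281\right) \left(653039 - 1150274\right)}{140 \left(-292\right) - 474} + \frac{2895837}{E{\left(1260 \right)}} = \frac{\left(-2299483 + 1182281\right) \left(653039 - 1150274\right)}{140 \left(-292\right) - 474} + \frac{2895837}{4 \cdot 1260^{2}} = \frac{\left(-1117202\right) \left(-497235\right)}{-40880 - 474} + \frac{2895837}{4 \cdot 1587600} = \frac{555511936470}{-41354} + \frac{2895837}{6350400} = 555511936470 \left(- \frac{1}{41354}\right) + 2895837 \cdot \frac{1}{6350400} = - \frac{12076346445}{899} + \frac{137897}{302400} = - \frac{3651887040998597}{271857600}$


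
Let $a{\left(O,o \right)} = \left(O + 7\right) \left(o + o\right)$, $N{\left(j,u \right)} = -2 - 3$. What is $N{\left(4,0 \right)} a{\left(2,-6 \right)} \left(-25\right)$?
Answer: $-13500$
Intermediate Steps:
$N{\left(j,u \right)} = -5$
$a{\left(O,o \right)} = 2 o \left(7 + O\right)$ ($a{\left(O,o \right)} = \left(7 + O\right) 2 o = 2 o \left(7 + O\right)$)
$N{\left(4,0 \right)} a{\left(2,-6 \right)} \left(-25\right) = - 5 \cdot 2 \left(-6\right) \left(7 + 2\right) \left(-25\right) = - 5 \cdot 2 \left(-6\right) 9 \left(-25\right) = \left(-5\right) \left(-108\right) \left(-25\right) = 540 \left(-25\right) = -13500$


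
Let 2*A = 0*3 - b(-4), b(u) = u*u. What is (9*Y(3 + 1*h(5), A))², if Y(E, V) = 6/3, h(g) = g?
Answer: 324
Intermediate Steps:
b(u) = u²
A = -8 (A = (0*3 - 1*(-4)²)/2 = (0 - 1*16)/2 = (0 - 16)/2 = (½)*(-16) = -8)
Y(E, V) = 2 (Y(E, V) = 6*(⅓) = 2)
(9*Y(3 + 1*h(5), A))² = (9*2)² = 18² = 324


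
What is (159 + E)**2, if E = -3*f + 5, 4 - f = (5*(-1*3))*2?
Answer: 3844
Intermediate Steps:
f = 34 (f = 4 - 5*(-1*3)*2 = 4 - 5*(-3)*2 = 4 - (-15)*2 = 4 - 1*(-30) = 4 + 30 = 34)
E = -97 (E = -3*34 + 5 = -102 + 5 = -97)
(159 + E)**2 = (159 - 97)**2 = 62**2 = 3844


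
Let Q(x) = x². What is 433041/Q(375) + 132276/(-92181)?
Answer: 2368537769/1440328125 ≈ 1.6444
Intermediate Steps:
433041/Q(375) + 132276/(-92181) = 433041/(375²) + 132276/(-92181) = 433041/140625 + 132276*(-1/92181) = 433041*(1/140625) - 44092/30727 = 144347/46875 - 44092/30727 = 2368537769/1440328125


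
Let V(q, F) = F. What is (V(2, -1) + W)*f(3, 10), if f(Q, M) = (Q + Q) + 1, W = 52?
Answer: 357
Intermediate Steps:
f(Q, M) = 1 + 2*Q (f(Q, M) = 2*Q + 1 = 1 + 2*Q)
(V(2, -1) + W)*f(3, 10) = (-1 + 52)*(1 + 2*3) = 51*(1 + 6) = 51*7 = 357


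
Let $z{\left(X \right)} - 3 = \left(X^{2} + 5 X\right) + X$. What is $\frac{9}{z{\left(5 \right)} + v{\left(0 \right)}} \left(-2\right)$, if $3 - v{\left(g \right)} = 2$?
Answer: $- \frac{18}{59} \approx -0.30508$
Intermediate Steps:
$z{\left(X \right)} = 3 + X^{2} + 6 X$ ($z{\left(X \right)} = 3 + \left(\left(X^{2} + 5 X\right) + X\right) = 3 + \left(X^{2} + 6 X\right) = 3 + X^{2} + 6 X$)
$v{\left(g \right)} = 1$ ($v{\left(g \right)} = 3 - 2 = 1$)
$\frac{9}{z{\left(5 \right)} + v{\left(0 \right)}} \left(-2\right) = \frac{9}{\left(3 + 5^{2} + 6 \cdot 5\right) + 1} \left(-2\right) = \frac{9}{\left(3 + 25 + 30\right) + 1} \left(-2\right) = \frac{9}{58 + 1} \left(-2\right) = \frac{9}{59} \left(-2\right) = - \frac{18}{59}$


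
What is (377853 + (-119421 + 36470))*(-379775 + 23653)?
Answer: -105021090044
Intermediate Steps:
(377853 + (-119421 + 36470))*(-379775 + 23653) = (377853 - 82951)*(-356122) = 294902*(-356122) = -105021090044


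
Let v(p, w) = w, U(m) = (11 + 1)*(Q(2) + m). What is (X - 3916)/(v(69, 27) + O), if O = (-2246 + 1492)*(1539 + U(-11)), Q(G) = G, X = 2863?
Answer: 39/39961 ≈ 0.00097595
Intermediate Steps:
U(m) = 24 + 12*m (U(m) = (11 + 1)*(2 + m) = 12*(2 + m) = 24 + 12*m)
O = -1078974 (O = (-2246 + 1492)*(1539 + (24 + 12*(-11))) = -754*(1539 + (24 - 132)) = -754*(1539 - 108) = -754*1431 = -1078974)
(X - 3916)/(v(69, 27) + O) = (2863 - 3916)/(27 - 1078974) = -1053/(-1078947) = -1053*(-1/1078947) = 39/39961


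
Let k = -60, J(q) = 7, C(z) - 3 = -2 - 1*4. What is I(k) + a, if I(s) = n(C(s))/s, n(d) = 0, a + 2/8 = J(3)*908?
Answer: 25423/4 ≈ 6355.8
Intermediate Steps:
C(z) = -3 (C(z) = 3 + (-2 - 1*4) = 3 + (-2 - 4) = 3 - 6 = -3)
a = 25423/4 (a = -¼ + 7*908 = -¼ + 6356 = 25423/4 ≈ 6355.8)
I(s) = 0 (I(s) = 0/s = 0)
I(k) + a = 0 + 25423/4 = 25423/4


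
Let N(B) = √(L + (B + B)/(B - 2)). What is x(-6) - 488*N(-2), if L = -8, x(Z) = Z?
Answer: -6 - 488*I*√7 ≈ -6.0 - 1291.1*I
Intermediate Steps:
N(B) = √(-8 + 2*B/(-2 + B)) (N(B) = √(-8 + (B + B)/(B - 2)) = √(-8 + (2*B)/(-2 + B)) = √(-8 + 2*B/(-2 + B)))
x(-6) - 488*N(-2) = -6 - 488*√2*√((8 - 3*(-2))/(-2 - 2)) = -6 - 488*√2*√((8 + 6)/(-4)) = -6 - 488*√2*√(-¼*14) = -6 - 488*√2*√(-7/2) = -6 - 488*√2*I*√14/2 = -6 - 488*I*√7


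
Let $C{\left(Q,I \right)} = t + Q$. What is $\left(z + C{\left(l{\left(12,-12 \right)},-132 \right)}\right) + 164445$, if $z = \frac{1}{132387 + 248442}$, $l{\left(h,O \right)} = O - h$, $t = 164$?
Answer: $\frac{62678740966}{380829} \approx 1.6459 \cdot 10^{5}$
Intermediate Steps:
$C{\left(Q,I \right)} = 164 + Q$
$z = \frac{1}{380829} \approx 2.6258 \cdot 10^{-6}$
$\left(z + C{\left(l{\left(12,-12 \right)},-132 \right)}\right) + 164445 = \left(\frac{1}{380829} + \left(164 - 24\right)\right) + 164445 = \left(\frac{1}{380829} + 140\right) + 164445 = \frac{53316061}{380829} + 164445 = \frac{62678740966}{380829}$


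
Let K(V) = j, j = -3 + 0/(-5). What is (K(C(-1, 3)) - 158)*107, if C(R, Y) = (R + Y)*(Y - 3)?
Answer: -17227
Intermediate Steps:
C(R, Y) = (-3 + Y)*(R + Y) (C(R, Y) = (R + Y)*(-3 + Y) = (-3 + Y)*(R + Y))
j = -3 (j = -3 + 0*(-1/5) = -3 + 0 = -3)
K(V) = -3
(K(C(-1, 3)) - 158)*107 = (-3 - 158)*107 = -161*107 = -17227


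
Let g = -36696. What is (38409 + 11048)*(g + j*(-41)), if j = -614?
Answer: -569843554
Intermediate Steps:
(38409 + 11048)*(g + j*(-41)) = (38409 + 11048)*(-36696 - 614*(-41)) = 49457*(-36696 + 25174) = 49457*(-11522) = -569843554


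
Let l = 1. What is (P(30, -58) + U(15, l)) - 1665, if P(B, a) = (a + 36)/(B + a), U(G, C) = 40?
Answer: -22739/14 ≈ -1624.2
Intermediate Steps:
P(B, a) = (36 + a)/(B + a)
(P(30, -58) + U(15, l)) - 1665 = ((36 - 58)/(30 - 58) + 40) - 1665 = (-22/(-28) + 40) - 1665 = (-1/28*(-22) + 40) - 1665 = (11/14 + 40) - 1665 = 571/14 - 1665 = -22739/14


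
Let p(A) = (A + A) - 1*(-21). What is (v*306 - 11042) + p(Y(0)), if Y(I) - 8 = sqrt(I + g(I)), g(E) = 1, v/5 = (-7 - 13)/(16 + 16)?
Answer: -47837/4 ≈ -11959.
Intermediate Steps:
v = -25/8 (v = 5*((-7 - 13)/(16 + 16)) = 5*(-20/32) = 5*(-20*1/32) = 5*(-5/8) = -25/8 ≈ -3.1250)
Y(I) = 8 + sqrt(1 + I) (Y(I) = 8 + sqrt(I + 1) = 8 + sqrt(1 + I))
p(A) = 21 + 2*A (p(A) = 2*A + 21 = 21 + 2*A)
(v*306 - 11042) + p(Y(0)) = (-25/8*306 - 11042) + (21 + 2*(8 + sqrt(1 + 0))) = (-3825/4 - 11042) + (21 + 2*(8 + sqrt(1))) = -47993/4 + (21 + 2*(8 + 1)) = -47993/4 + (21 + 2*9) = -47993/4 + (21 + 18) = -47993/4 + 39 = -47837/4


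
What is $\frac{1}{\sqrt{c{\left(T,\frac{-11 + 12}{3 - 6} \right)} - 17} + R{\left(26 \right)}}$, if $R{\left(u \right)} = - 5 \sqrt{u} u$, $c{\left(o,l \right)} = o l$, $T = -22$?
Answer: $- \frac{3}{390 \sqrt{26} - i \sqrt{87}} \approx -0.0015086 - 7.0757 \cdot 10^{-6} i$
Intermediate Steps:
$c{\left(o,l \right)} = l o$
$R{\left(u \right)} = - 5 u^{\frac{3}{2}}$
$\frac{1}{\sqrt{c{\left(T,\frac{-11 + 12}{3 - 6} \right)} - 17} + R{\left(26 \right)}} = \frac{1}{\sqrt{\frac{-11 + 12}{3 - 6} \left(-22\right) - 17} - 5 \cdot 26^{\frac{3}{2}}} = \frac{1}{\sqrt{1 \frac{1}{-3} \left(-22\right) - 17} - 5 \cdot 26 \sqrt{26}} = \frac{1}{\sqrt{1 \left(- \frac{1}{3}\right) \left(-22\right) - 17} - 130 \sqrt{26}} = \frac{1}{\sqrt{\left(- \frac{1}{3}\right) \left(-22\right) - 17} - 130 \sqrt{26}} = \frac{1}{\sqrt{\frac{22}{3} - 17} - 130 \sqrt{26}} = \frac{1}{\sqrt{- \frac{29}{3}} - 130 \sqrt{26}} = \frac{1}{\frac{i \sqrt{87}}{3} - 130 \sqrt{26}} = \frac{1}{- 130 \sqrt{26} + \frac{i \sqrt{87}}{3}}$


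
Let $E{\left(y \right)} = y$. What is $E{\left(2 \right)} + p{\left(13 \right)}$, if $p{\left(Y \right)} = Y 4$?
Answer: $54$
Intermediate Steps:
$p{\left(Y \right)} = 4 Y$
$E{\left(2 \right)} + p{\left(13 \right)} = 2 + 4 \cdot 13 = 2 + 52 = 54$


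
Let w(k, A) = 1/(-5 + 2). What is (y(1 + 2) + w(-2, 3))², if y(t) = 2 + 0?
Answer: 25/9 ≈ 2.7778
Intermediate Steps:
w(k, A) = -⅓ (w(k, A) = 1/(-3) = -⅓)
y(t) = 2
(y(1 + 2) + w(-2, 3))² = (2 - ⅓)² = (5/3)² = 25/9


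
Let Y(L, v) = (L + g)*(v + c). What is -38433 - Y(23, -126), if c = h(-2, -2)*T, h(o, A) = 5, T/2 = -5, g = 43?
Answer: -26817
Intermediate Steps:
T = -10 (T = 2*(-5) = -10)
c = -50 (c = 5*(-10) = -50)
Y(L, v) = (-50 + v)*(43 + L) (Y(L, v) = (L + 43)*(v - 50) = (43 + L)*(-50 + v) = (-50 + v)*(43 + L))
-38433 - Y(23, -126) = -38433 - (-2150 - 50*23 + 43*(-126) + 23*(-126)) = -38433 - (-2150 - 1150 - 5418 - 2898) = -38433 - 1*(-11616) = -38433 + 11616 = -26817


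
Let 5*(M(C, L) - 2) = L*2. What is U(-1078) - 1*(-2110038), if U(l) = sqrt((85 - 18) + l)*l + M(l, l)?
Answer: 10548044/5 - 1078*I*sqrt(1011) ≈ 2.1096e+6 - 34276.0*I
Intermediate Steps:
M(C, L) = 2 + 2*L/5 (M(C, L) = 2 + (L*2)/5 = 2 + (2*L)/5 = 2 + 2*L/5)
U(l) = 2 + 2*l/5 + l*sqrt(67 + l) (U(l) = sqrt((85 - 18) + l)*l + (2 + 2*l/5) = sqrt(67 + l)*l + (2 + 2*l/5) = l*sqrt(67 + l) + (2 + 2*l/5) = 2 + 2*l/5 + l*sqrt(67 + l))
U(-1078) - 1*(-2110038) = (2 + (2/5)*(-1078) - 1078*sqrt(67 - 1078)) - 1*(-2110038) = (2 - 2156/5 - 1078*I*sqrt(1011)) + 2110038 = (-2146/5 - 1078*I*sqrt(1011)) + 2110038 = 10548044/5 - 1078*I*sqrt(1011)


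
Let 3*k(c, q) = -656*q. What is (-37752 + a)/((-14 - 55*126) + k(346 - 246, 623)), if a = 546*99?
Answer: -1881/16520 ≈ -0.11386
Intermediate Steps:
k(c, q) = -656*q/3 (k(c, q) = (-656*q)/3 = -656*q/3)
a = 54054
(-37752 + a)/((-14 - 55*126) + k(346 - 246, 623)) = (-37752 + 54054)/((-14 - 55*126) - 656/3*623) = 16302/((-14 - 6930) - 408688/3) = 16302/(-6944 - 408688/3) = 16302/(-429520/3) = 16302*(-3/429520) = -1881/16520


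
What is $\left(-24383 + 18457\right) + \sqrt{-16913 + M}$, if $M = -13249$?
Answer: $-5926 + i \sqrt{30162} \approx -5926.0 + 173.67 i$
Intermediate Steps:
$\left(-24383 + 18457\right) + \sqrt{-16913 + M} = \left(-24383 + 18457\right) + \sqrt{-16913 - 13249} = -5926 + \sqrt{-30162} = -5926 + i \sqrt{30162}$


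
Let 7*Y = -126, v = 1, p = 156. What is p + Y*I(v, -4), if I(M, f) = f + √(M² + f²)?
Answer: 228 - 18*√17 ≈ 153.78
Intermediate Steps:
Y = -18 (Y = (⅐)*(-126) = -18)
p + Y*I(v, -4) = 156 - 18*(-4 + √(1² + (-4)²)) = 156 - 18*(-4 + √(1 + 16)) = 156 - 18*(-4 + √17) = 156 + (72 - 18*√17) = 228 - 18*√17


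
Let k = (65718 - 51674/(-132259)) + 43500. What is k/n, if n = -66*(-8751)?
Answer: 7222557568/38194150797 ≈ 0.18910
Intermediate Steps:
n = 577566
k = 14445115136/132259 (k = (65718 - 51674*(-1/132259)) + 43500 = (65718 + 51674/132259) + 43500 = 8691848636/132259 + 43500 = 14445115136/132259 ≈ 1.0922e+5)
k/n = (14445115136/132259)/577566 = (14445115136/132259)*(1/577566) = 7222557568/38194150797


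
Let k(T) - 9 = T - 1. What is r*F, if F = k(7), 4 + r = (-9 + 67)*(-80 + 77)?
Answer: -2670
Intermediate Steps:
r = -178 (r = -4 + (-9 + 67)*(-80 + 77) = -4 + 58*(-3) = -4 - 174 = -178)
k(T) = 8 + T (k(T) = 9 + (T - 1) = 9 + (-1 + T) = 8 + T)
F = 15 (F = 8 + 7 = 15)
r*F = -178*15 = -2670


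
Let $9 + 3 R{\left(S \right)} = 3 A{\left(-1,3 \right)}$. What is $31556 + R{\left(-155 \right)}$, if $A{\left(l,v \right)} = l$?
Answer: $31552$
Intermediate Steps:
$R{\left(S \right)} = -4$ ($R{\left(S \right)} = -3 + \frac{3 \left(-1\right)}{3} = -3 + \frac{1}{3} \left(-3\right) = -3 - 1 = -4$)
$31556 + R{\left(-155 \right)} = 31556 - 4 = 31552$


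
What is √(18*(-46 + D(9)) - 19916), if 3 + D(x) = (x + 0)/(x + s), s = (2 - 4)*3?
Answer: 2*I*√5186 ≈ 144.03*I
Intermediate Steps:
s = -6 (s = -2*3 = -6)
D(x) = -3 + x/(-6 + x) (D(x) = -3 + (x + 0)/(x - 6) = -3 + x/(-6 + x))
√(18*(-46 + D(9)) - 19916) = √(18*(-46 + 2*(9 - 1*9)/(-6 + 9)) - 19916) = √(18*(-46 + 2*(9 - 9)/3) - 19916) = √(18*(-46 + 2*(⅓)*0) - 19916) = √(18*(-46 + 0) - 19916) = √(18*(-46) - 19916) = √(-828 - 19916) = √(-20744) = 2*I*√5186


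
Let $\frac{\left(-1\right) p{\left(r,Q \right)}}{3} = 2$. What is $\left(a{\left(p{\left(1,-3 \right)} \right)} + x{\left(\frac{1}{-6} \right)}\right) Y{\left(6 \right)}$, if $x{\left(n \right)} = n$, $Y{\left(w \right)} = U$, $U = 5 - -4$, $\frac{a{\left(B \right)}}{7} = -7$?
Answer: $- \frac{885}{2} \approx -442.5$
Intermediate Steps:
$p{\left(r,Q \right)} = -6$ ($p{\left(r,Q \right)} = \left(-3\right) 2 = -6$)
$a{\left(B \right)} = -49$ ($a{\left(B \right)} = 7 \left(-7\right) = -49$)
$U = 9$ ($U = 5 + 4 = 9$)
$Y{\left(w \right)} = 9$
$\left(a{\left(p{\left(1,-3 \right)} \right)} + x{\left(\frac{1}{-6} \right)}\right) Y{\left(6 \right)} = \left(-49 + \frac{1}{-6}\right) 9 = \left(-49 - \frac{1}{6}\right) 9 = \left(- \frac{295}{6}\right) 9 = - \frac{885}{2}$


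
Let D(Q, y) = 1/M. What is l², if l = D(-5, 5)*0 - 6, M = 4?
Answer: 36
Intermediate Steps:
D(Q, y) = ¼ (D(Q, y) = 1/4 = ¼)
l = -6 (l = (¼)*0 - 6 = 0 - 6 = -6)
l² = (-6)² = 36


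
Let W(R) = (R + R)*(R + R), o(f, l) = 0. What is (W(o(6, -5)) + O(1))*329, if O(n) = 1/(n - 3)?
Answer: -329/2 ≈ -164.50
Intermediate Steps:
W(R) = 4*R**2 (W(R) = (2*R)*(2*R) = 4*R**2)
O(n) = 1/(-3 + n)
(W(o(6, -5)) + O(1))*329 = (4*0**2 + 1/(-3 + 1))*329 = (4*0 + 1/(-2))*329 = (0 - 1/2)*329 = -1/2*329 = -329/2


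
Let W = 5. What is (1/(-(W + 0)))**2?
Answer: 1/25 ≈ 0.040000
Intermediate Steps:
(1/(-(W + 0)))**2 = (1/(-(5 + 0)))**2 = (1/(-1*5))**2 = (1/(-5))**2 = (-1/5)**2 = 1/25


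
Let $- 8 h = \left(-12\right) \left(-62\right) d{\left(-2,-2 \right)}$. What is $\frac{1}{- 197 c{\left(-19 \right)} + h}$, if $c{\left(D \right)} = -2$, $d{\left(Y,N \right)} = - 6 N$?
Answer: $- \frac{1}{722} \approx -0.001385$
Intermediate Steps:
$h = -1116$ ($h = - \frac{\left(-12\right) \left(-62\right) \left(\left(-6\right) \left(-2\right)\right)}{8} = - \frac{744 \cdot 12}{8} = \left(- \frac{1}{8}\right) 8928 = -1116$)
$\frac{1}{- 197 c{\left(-19 \right)} + h} = \frac{1}{\left(-197\right) \left(-2\right) - 1116} = \frac{1}{394 - 1116} = \frac{1}{-722} = - \frac{1}{722}$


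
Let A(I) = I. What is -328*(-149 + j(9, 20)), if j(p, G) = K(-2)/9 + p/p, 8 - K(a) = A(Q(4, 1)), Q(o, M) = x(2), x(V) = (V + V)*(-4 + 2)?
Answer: 431648/9 ≈ 47961.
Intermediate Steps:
x(V) = -4*V (x(V) = (2*V)*(-2) = -4*V)
Q(o, M) = -8 (Q(o, M) = -4*2 = -8)
K(a) = 16 (K(a) = 8 - 1*(-8) = 8 + 8 = 16)
j(p, G) = 25/9 (j(p, G) = 16/9 + p/p = 16*(1/9) + 1 = 16/9 + 1 = 25/9)
-328*(-149 + j(9, 20)) = -328*(-149 + 25/9) = -328*(-1316/9) = 431648/9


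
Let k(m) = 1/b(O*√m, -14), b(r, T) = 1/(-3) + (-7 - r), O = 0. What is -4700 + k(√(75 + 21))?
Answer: -103403/22 ≈ -4700.1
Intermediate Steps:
b(r, T) = -22/3 - r (b(r, T) = -⅓ + (-7 - r) = -22/3 - r)
k(m) = -3/22 (k(m) = 1/(-22/3 - 0*√m) = 1/(-22/3 - 1*0) = 1/(-22/3 + 0) = 1/(-22/3) = -3/22)
-4700 + k(√(75 + 21)) = -4700 - 3/22 = -103403/22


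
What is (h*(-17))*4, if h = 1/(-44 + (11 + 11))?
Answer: 34/11 ≈ 3.0909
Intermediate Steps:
h = -1/22 (h = 1/(-44 + 22) = 1/(-22) = -1/22 ≈ -0.045455)
(h*(-17))*4 = -1/22*(-17)*4 = (17/22)*4 = 34/11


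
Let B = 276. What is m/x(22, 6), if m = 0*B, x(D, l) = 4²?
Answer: 0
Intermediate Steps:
x(D, l) = 16
m = 0 (m = 0*276 = 0)
m/x(22, 6) = 0/16 = 0*(1/16) = 0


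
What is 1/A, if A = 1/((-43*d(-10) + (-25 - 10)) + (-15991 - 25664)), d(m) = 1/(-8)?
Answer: -333477/8 ≈ -41685.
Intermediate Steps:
d(m) = -1/8
A = -8/333477 (A = 1/((-43*(-1/8) + (-25 - 10)) + (-15991 - 25664)) = 1/((43/8 - 35) - 41655) = 1/(-237/8 - 41655) = 1/(-333477/8) = -8/333477 ≈ -2.3990e-5)
1/A = 1/(-8/333477) = -333477/8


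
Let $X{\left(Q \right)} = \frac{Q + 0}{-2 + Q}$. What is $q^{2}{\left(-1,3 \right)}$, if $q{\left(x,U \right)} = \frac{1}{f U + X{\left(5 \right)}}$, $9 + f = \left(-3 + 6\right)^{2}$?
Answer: $\frac{9}{25} \approx 0.36$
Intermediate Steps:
$X{\left(Q \right)} = \frac{Q}{-2 + Q}$
$f = 0$ ($f = -9 + \left(-3 + 6\right)^{2} = -9 + 3^{2} = -9 + 9 = 0$)
$q{\left(x,U \right)} = \frac{3}{5}$ ($q{\left(x,U \right)} = \frac{1}{0 U + \frac{5}{-2 + 5}} = \frac{1}{0 + \frac{5}{3}} = \frac{1}{\frac{5}{3}} = \frac{3}{5}$)
$q^{2}{\left(-1,3 \right)} = \left(\frac{3}{5}\right)^{2} = \frac{9}{25}$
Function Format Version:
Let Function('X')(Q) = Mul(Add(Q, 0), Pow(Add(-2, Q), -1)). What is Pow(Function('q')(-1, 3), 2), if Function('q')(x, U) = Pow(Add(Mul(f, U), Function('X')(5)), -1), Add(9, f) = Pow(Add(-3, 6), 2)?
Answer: Rational(9, 25) ≈ 0.36000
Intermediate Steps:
Function('X')(Q) = Mul(Q, Pow(Add(-2, Q), -1))
f = 0 (f = Add(-9, Pow(Add(-3, 6), 2)) = Add(-9, Pow(3, 2)) = Add(-9, 9) = 0)
Function('q')(x, U) = Rational(3, 5) (Function('q')(x, U) = Pow(Add(Mul(0, U), Mul(5, Pow(Add(-2, 5), -1))), -1) = Pow(Add(0, Mul(5, Pow(3, -1))), -1) = Pow(Add(0, Mul(5, Rational(1, 3))), -1) = Pow(Add(0, Rational(5, 3)), -1) = Pow(Rational(5, 3), -1) = Rational(3, 5))
Pow(Function('q')(-1, 3), 2) = Pow(Rational(3, 5), 2) = Rational(9, 25)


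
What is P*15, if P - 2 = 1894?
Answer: 28440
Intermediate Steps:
P = 1896 (P = 2 + 1894 = 1896)
P*15 = 1896*15 = 28440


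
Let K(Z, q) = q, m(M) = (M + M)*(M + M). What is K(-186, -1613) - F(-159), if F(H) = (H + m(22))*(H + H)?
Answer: 563473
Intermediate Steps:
m(M) = 4*M**2 (m(M) = (2*M)*(2*M) = 4*M**2)
F(H) = 2*H*(1936 + H) (F(H) = (H + 4*22**2)*(H + H) = (H + 4*484)*(2*H) = (H + 1936)*(2*H) = (1936 + H)*(2*H) = 2*H*(1936 + H))
K(-186, -1613) - F(-159) = -1613 - 2*(-159)*(1936 - 159) = -1613 - 2*(-159)*1777 = -1613 - 1*(-565086) = -1613 + 565086 = 563473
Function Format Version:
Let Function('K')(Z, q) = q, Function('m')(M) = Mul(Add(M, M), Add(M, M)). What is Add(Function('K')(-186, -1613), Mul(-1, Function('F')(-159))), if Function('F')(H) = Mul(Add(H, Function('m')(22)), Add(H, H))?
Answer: 563473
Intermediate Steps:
Function('m')(M) = Mul(4, Pow(M, 2)) (Function('m')(M) = Mul(Mul(2, M), Mul(2, M)) = Mul(4, Pow(M, 2)))
Function('F')(H) = Mul(2, H, Add(1936, H)) (Function('F')(H) = Mul(Add(H, Mul(4, Pow(22, 2))), Add(H, H)) = Mul(Add(H, Mul(4, 484)), Mul(2, H)) = Mul(Add(H, 1936), Mul(2, H)) = Mul(Add(1936, H), Mul(2, H)) = Mul(2, H, Add(1936, H)))
Add(Function('K')(-186, -1613), Mul(-1, Function('F')(-159))) = Add(-1613, Mul(-1, Mul(2, -159, Add(1936, -159)))) = Add(-1613, Mul(-1, Mul(2, -159, 1777))) = Add(-1613, Mul(-1, -565086)) = Add(-1613, 565086) = 563473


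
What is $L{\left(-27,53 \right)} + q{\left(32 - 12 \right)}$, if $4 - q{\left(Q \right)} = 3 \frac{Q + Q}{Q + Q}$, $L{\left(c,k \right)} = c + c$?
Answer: $-53$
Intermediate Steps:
$L{\left(c,k \right)} = 2 c$
$q{\left(Q \right)} = 1$ ($q{\left(Q \right)} = 4 - 3 \frac{Q + Q}{Q + Q} = 4 - 3 \frac{2 Q}{2 Q} = 4 - 3 \cdot 2 Q \frac{1}{2 Q} = 4 - 3 \cdot 1 = 4 - 3 = 1$)
$L{\left(-27,53 \right)} + q{\left(32 - 12 \right)} = 2 \left(-27\right) + 1 = -54 + 1 = -53$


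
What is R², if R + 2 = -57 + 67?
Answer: 64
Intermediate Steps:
R = 8 (R = -2 + (-57 + 67) = -2 + 10 = 8)
R² = 8² = 64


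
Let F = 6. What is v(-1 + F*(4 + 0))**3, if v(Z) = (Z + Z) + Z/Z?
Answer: 103823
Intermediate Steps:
v(Z) = 1 + 2*Z (v(Z) = 2*Z + 1 = 1 + 2*Z)
v(-1 + F*(4 + 0))**3 = (1 + 2*(-1 + 6*(4 + 0)))**3 = (1 + 2*(-1 + 6*4))**3 = (1 + 2*(-1 + 24))**3 = (1 + 2*23)**3 = (1 + 46)**3 = 47**3 = 103823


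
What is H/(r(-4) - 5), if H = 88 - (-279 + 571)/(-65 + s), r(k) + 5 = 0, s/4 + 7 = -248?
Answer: -47886/5425 ≈ -8.8269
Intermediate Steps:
s = -1020 (s = -28 + 4*(-248) = -28 - 992 = -1020)
r(k) = -5 (r(k) = -5 + 0 = -5)
H = 95772/1085 (H = 88 - (-279 + 571)/(-65 - 1020) = 88 - 292/(-1085) = 88 - 292*(-1)/1085 = 88 - 1*(-292/1085) = 88 + 292/1085 = 95772/1085 ≈ 88.269)
H/(r(-4) - 5) = (95772/1085)/(-5 - 5) = (95772/1085)/(-10) = -⅒*95772/1085 = -47886/5425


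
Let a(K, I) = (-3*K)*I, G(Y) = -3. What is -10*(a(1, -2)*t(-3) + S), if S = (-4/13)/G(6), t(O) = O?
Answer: 6980/39 ≈ 178.97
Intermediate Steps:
a(K, I) = -3*I*K
S = 4/39 (S = -4/13/(-3) = -4*1/13*(-1/3) = -4/13*(-1/3) = 4/39 ≈ 0.10256)
-10*(a(1, -2)*t(-3) + S) = -10*(-3*(-2)*1*(-3) + 4/39) = -10*(6*(-3) + 4/39) = -10*(-18 + 4/39) = -10*(-698/39) = 6980/39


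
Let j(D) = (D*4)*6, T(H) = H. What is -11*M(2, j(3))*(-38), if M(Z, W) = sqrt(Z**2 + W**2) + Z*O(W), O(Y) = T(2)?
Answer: 1672 + 836*sqrt(1297) ≈ 31780.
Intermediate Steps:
j(D) = 24*D (j(D) = (4*D)*6 = 24*D)
O(Y) = 2
M(Z, W) = sqrt(W**2 + Z**2) + 2*Z (M(Z, W) = sqrt(Z**2 + W**2) + Z*2 = sqrt(W**2 + Z**2) + 2*Z)
-11*M(2, j(3))*(-38) = -11*(sqrt((24*3)**2 + 2**2) + 2*2)*(-38) = -11*(sqrt(72**2 + 4) + 4)*(-38) = -11*(sqrt(5184 + 4) + 4)*(-38) = -11*(sqrt(5188) + 4)*(-38) = -11*(2*sqrt(1297) + 4)*(-38) = -11*(4 + 2*sqrt(1297))*(-38) = (-44 - 22*sqrt(1297))*(-38) = 1672 + 836*sqrt(1297)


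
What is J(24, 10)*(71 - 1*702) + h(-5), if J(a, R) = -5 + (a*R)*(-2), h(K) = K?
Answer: 306030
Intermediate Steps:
J(a, R) = -5 - 2*R*a (J(a, R) = -5 + (R*a)*(-2) = -5 - 2*R*a)
J(24, 10)*(71 - 1*702) + h(-5) = (-5 - 2*10*24)*(71 - 1*702) - 5 = (-5 - 480)*(71 - 702) - 5 = -485*(-631) - 5 = 306035 - 5 = 306030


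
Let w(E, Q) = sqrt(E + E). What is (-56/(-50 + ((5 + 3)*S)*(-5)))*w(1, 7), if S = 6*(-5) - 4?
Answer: -28*sqrt(2)/655 ≈ -0.060455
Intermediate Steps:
w(E, Q) = sqrt(2)*sqrt(E) (w(E, Q) = sqrt(2*E) = sqrt(2)*sqrt(E))
S = -34 (S = -30 - 4 = -34)
(-56/(-50 + ((5 + 3)*S)*(-5)))*w(1, 7) = (-56/(-50 + ((5 + 3)*(-34))*(-5)))*(sqrt(2)*sqrt(1)) = (-56/(-50 + (8*(-34))*(-5)))*(sqrt(2)*1) = (-56/(-50 - 272*(-5)))*sqrt(2) = (-56/(-50 + 1360))*sqrt(2) = (-56/1310)*sqrt(2) = (-56*1/1310)*sqrt(2) = -28*sqrt(2)/655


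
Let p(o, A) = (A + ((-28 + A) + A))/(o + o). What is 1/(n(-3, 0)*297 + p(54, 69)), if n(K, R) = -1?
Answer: -108/31897 ≈ -0.0033859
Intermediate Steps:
p(o, A) = (-28 + 3*A)/(2*o) (p(o, A) = (A + (-28 + 2*A))/((2*o)) = (-28 + 3*A)*(1/(2*o)) = (-28 + 3*A)/(2*o))
1/(n(-3, 0)*297 + p(54, 69)) = 1/(-1*297 + (½)*(-28 + 3*69)/54) = 1/(-297 + (½)*(1/54)*(-28 + 207)) = 1/(-297 + (½)*(1/54)*179) = 1/(-297 + 179/108) = 1/(-31897/108) = -108/31897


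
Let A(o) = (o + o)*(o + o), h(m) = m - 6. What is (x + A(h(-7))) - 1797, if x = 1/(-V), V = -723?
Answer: -810482/723 ≈ -1121.0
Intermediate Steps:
h(m) = -6 + m
A(o) = 4*o² (A(o) = (2*o)*(2*o) = 4*o²)
x = 1/723 (x = 1/(-1*(-723)) = 1/723 ≈ 0.0013831)
(x + A(h(-7))) - 1797 = (1/723 + 4*(-6 - 7)²) - 1797 = (1/723 + 4*(-13)²) - 1797 = (1/723 + 4*169) - 1797 = (1/723 + 676) - 1797 = 488749/723 - 1797 = -810482/723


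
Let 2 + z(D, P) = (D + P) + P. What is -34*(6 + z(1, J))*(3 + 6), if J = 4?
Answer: -3978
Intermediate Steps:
z(D, P) = -2 + D + 2*P (z(D, P) = -2 + ((D + P) + P) = -2 + (D + 2*P) = -2 + D + 2*P)
-34*(6 + z(1, J))*(3 + 6) = -34*(6 + (-2 + 1 + 2*4))*(3 + 6) = -34*(6 + (-2 + 1 + 8))*9 = -34*(6 + 7)*9 = -442*9 = -34*117 = -3978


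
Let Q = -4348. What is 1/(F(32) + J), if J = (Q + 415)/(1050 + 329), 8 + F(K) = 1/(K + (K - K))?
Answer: -44128/477501 ≈ -0.092414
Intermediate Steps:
F(K) = -8 + 1/K (F(K) = -8 + 1/(K + (K - K)) = -8 + 1/(K + 0) = -8 + 1/K)
J = -3933/1379 (J = (-4348 + 415)/(1050 + 329) = -3933/1379 ≈ -2.8521)
1/(F(32) + J) = 1/((-8 + 1/32) - 3933/1379) = 1/(-255/32 - 3933/1379) = 1/(-477501/44128) = -44128/477501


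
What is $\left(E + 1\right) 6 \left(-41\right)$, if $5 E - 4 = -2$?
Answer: $- \frac{1722}{5} \approx -344.4$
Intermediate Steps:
$E = \frac{2}{5}$ ($E = \frac{4}{5} + \frac{1}{5} \left(-2\right) = \frac{4}{5} - \frac{2}{5} = \frac{2}{5} \approx 0.4$)
$\left(E + 1\right) 6 \left(-41\right) = \left(\frac{2}{5} + 1\right) 6 \left(-41\right) = \frac{7}{5} \cdot 6 \left(-41\right) = \frac{42}{5} \left(-41\right) = - \frac{1722}{5}$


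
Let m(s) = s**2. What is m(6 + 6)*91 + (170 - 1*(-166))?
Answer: 13440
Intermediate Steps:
m(6 + 6)*91 + (170 - 1*(-166)) = (6 + 6)**2*91 + (170 - 1*(-166)) = 12**2*91 + (170 + 166) = 144*91 + 336 = 13104 + 336 = 13440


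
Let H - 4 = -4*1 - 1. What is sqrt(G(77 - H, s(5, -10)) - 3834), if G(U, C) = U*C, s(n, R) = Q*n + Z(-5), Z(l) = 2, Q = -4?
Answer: 3*I*sqrt(582) ≈ 72.374*I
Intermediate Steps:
H = -1 (H = 4 + (-4*1 - 1) = 4 + (-4 - 1) = 4 - 5 = -1)
s(n, R) = 2 - 4*n (s(n, R) = -4*n + 2 = 2 - 4*n)
G(U, C) = C*U
sqrt(G(77 - H, s(5, -10)) - 3834) = sqrt((2 - 4*5)*(77 - 1*(-1)) - 3834) = sqrt((2 - 20)*(77 + 1) - 3834) = sqrt(-18*78 - 3834) = sqrt(-1404 - 3834) = sqrt(-5238) = 3*I*sqrt(582)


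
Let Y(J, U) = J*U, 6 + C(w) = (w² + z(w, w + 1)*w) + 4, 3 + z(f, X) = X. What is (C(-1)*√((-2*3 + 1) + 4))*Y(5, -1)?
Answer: -10*I ≈ -10.0*I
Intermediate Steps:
z(f, X) = -3 + X
C(w) = -2 + w² + w*(-2 + w) (C(w) = -6 + ((w² + (-3 + (w + 1))*w) + 4) = -6 + ((w² + (-3 + (1 + w))*w) + 4) = -6 + ((w² + (-2 + w)*w) + 4) = -6 + ((w² + w*(-2 + w)) + 4) = -6 + (4 + w² + w*(-2 + w)) = -2 + w² + w*(-2 + w))
(C(-1)*√((-2*3 + 1) + 4))*Y(5, -1) = ((-2 - 2*(-1) + 2*(-1)²)*√((-2*3 + 1) + 4))*(5*(-1)) = ((-2 + 2 + 2*1)*√((-6 + 1) + 4))*(-5) = ((-2 + 2 + 2)*√(-5 + 4))*(-5) = (2*√(-1))*(-5) = (2*I)*(-5) = -10*I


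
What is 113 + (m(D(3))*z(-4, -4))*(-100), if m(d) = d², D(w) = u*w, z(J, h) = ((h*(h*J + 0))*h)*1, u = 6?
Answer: -8294287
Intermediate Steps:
z(J, h) = J*h³ (z(J, h) = ((h*(J*h + 0))*h)*1 = ((h*(J*h))*h)*1 = ((J*h²)*h)*1 = (J*h³)*1 = J*h³)
D(w) = 6*w
113 + (m(D(3))*z(-4, -4))*(-100) = 113 + ((6*3)²*(-4*(-4)³))*(-100) = 113 + (18²*(-4*(-64)))*(-100) = 113 + (324*256)*(-100) = 113 + 82944*(-100) = 113 - 8294400 = -8294287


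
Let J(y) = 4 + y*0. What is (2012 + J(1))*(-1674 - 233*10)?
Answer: -8072064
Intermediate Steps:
J(y) = 4 (J(y) = 4 + 0 = 4)
(2012 + J(1))*(-1674 - 233*10) = (2012 + 4)*(-1674 - 233*10) = 2016*(-1674 - 2330) = 2016*(-4004) = -8072064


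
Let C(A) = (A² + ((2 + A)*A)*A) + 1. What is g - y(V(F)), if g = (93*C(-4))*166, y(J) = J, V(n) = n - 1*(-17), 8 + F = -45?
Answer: -231534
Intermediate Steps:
F = -53 (F = -8 - 45 = -53)
V(n) = 17 + n (V(n) = n + 17 = 17 + n)
C(A) = 1 + A² + A²*(2 + A) (C(A) = (A² + (A*(2 + A))*A) + 1 = (A² + A²*(2 + A)) + 1 = 1 + A² + A²*(2 + A))
g = -231570 (g = (93*(1 + (-4)³ + 3*(-4)²))*166 = (93*(1 - 64 + 3*16))*166 = (93*(1 - 64 + 48))*166 = (93*(-15))*166 = -1395*166 = -231570)
g - y(V(F)) = -231570 - (17 - 53) = -231570 - 1*(-36) = -231570 + 36 = -231534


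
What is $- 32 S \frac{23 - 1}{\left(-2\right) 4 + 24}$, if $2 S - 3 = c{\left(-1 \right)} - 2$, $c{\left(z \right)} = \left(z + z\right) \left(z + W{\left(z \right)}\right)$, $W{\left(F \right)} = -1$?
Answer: $-110$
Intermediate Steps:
$c{\left(z \right)} = 2 z \left(-1 + z\right)$ ($c{\left(z \right)} = \left(z + z\right) \left(z - 1\right) = 2 z \left(-1 + z\right)$)
$S = \frac{5}{2}$ ($S = \frac{3}{2} + \frac{2 \left(-1\right) \left(-1 - 1\right) - 2}{2} = \frac{3}{2} + \frac{2 \left(-1\right) \left(-2\right) - 2}{2} = \frac{3}{2} + \frac{4 - 2}{2} = \frac{3}{2} + \frac{1}{2} \cdot 2 = \frac{3}{2} + 1 = \frac{5}{2} \approx 2.5$)
$- 32 S \frac{23 - 1}{\left(-2\right) 4 + 24} = \left(-32\right) \frac{5}{2} \frac{23 - 1}{\left(-2\right) 4 + 24} = - 80 \frac{22}{-8 + 24} = - 80 \cdot \frac{22}{16} = - 80 \cdot 22 \cdot \frac{1}{16} = \left(-80\right) \frac{11}{8} = -110$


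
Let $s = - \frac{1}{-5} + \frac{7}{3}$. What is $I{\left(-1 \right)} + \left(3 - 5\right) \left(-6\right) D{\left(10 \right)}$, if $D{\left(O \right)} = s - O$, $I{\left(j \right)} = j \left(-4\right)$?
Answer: $- \frac{428}{5} \approx -85.6$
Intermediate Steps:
$I{\left(j \right)} = - 4 j$
$s = \frac{38}{15}$ ($s = \left(-1\right) \left(- \frac{1}{5}\right) + 7 \cdot \frac{1}{3} = \frac{1}{5} + \frac{7}{3} = \frac{38}{15} \approx 2.5333$)
$D{\left(O \right)} = \frac{38}{15} - O$
$I{\left(-1 \right)} + \left(3 - 5\right) \left(-6\right) D{\left(10 \right)} = \left(-4\right) \left(-1\right) + \left(3 - 5\right) \left(-6\right) \left(\frac{38}{15} - 10\right) = 4 + \left(-2\right) \left(-6\right) \left(\frac{38}{15} - 10\right) = 4 + 12 \left(- \frac{112}{15}\right) = 4 - \frac{448}{5} = - \frac{428}{5}$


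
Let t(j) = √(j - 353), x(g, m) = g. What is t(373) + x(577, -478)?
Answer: 577 + 2*√5 ≈ 581.47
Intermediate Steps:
t(j) = √(-353 + j)
t(373) + x(577, -478) = √(-353 + 373) + 577 = √20 + 577 = 2*√5 + 577 = 577 + 2*√5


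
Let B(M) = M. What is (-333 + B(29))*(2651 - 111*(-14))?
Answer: -1278320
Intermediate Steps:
(-333 + B(29))*(2651 - 111*(-14)) = (-333 + 29)*(2651 - 111*(-14)) = -304*(2651 + 1554) = -304*4205 = -1278320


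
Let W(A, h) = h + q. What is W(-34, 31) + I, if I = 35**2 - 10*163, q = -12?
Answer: -386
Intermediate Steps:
W(A, h) = -12 + h (W(A, h) = h - 12 = -12 + h)
I = -405 (I = 1225 - 1*1630 = 1225 - 1630 = -405)
W(-34, 31) + I = (-12 + 31) - 405 = 19 - 405 = -386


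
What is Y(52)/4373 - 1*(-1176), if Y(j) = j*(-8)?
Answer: 5142232/4373 ≈ 1175.9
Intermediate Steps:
Y(j) = -8*j
Y(52)/4373 - 1*(-1176) = -8*52/4373 - 1*(-1176) = -416*1/4373 + 1176 = -416/4373 + 1176 = 5142232/4373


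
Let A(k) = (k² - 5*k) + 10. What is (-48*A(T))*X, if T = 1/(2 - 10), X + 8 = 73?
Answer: -132795/4 ≈ -33199.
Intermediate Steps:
X = 65 (X = -8 + 73 = 65)
T = -⅛ (T = 1/(-8) = -⅛ ≈ -0.12500)
A(k) = 10 + k² - 5*k
(-48*A(T))*X = -48*(10 + (-⅛)² - 5*(-⅛))*65 = -48*(10 + 1/64 + 5/8)*65 = -48*681/64*65 = -2043/4*65 = -132795/4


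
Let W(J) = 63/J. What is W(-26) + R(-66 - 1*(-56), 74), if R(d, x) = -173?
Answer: -4561/26 ≈ -175.42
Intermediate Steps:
W(-26) + R(-66 - 1*(-56), 74) = 63/(-26) - 173 = 63*(-1/26) - 173 = -63/26 - 173 = -4561/26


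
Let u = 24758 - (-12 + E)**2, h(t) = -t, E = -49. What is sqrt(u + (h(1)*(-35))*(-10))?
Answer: sqrt(20687) ≈ 143.83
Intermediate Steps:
u = 21037 (u = 24758 - (-12 - 49)**2 = 24758 - 1*(-61)**2 = 24758 - 1*3721 = 24758 - 3721 = 21037)
sqrt(u + (h(1)*(-35))*(-10)) = sqrt(21037 + (-1*1*(-35))*(-10)) = sqrt(21037 - 1*(-35)*(-10)) = sqrt(21037 + 35*(-10)) = sqrt(21037 - 350) = sqrt(20687)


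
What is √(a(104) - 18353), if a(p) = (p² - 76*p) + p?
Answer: 7*I*√313 ≈ 123.84*I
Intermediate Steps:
a(p) = p² - 75*p
√(a(104) - 18353) = √(104*(-75 + 104) - 18353) = √(104*29 - 18353) = √(3016 - 18353) = √(-15337) = 7*I*√313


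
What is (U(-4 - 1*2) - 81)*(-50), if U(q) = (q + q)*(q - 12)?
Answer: -6750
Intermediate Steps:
U(q) = 2*q*(-12 + q) (U(q) = (2*q)*(-12 + q) = 2*q*(-12 + q))
(U(-4 - 1*2) - 81)*(-50) = (2*(-4 - 1*2)*(-12 + (-4 - 1*2)) - 81)*(-50) = (2*(-4 - 2)*(-12 + (-4 - 2)) - 81)*(-50) = (2*(-6)*(-12 - 6) - 81)*(-50) = (2*(-6)*(-18) - 81)*(-50) = (216 - 81)*(-50) = 135*(-50) = -6750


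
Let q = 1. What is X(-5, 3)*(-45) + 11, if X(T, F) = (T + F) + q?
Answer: 56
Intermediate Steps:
X(T, F) = 1 + F + T (X(T, F) = (T + F) + 1 = (F + T) + 1 = 1 + F + T)
X(-5, 3)*(-45) + 11 = (1 + 3 - 5)*(-45) + 11 = -1*(-45) + 11 = 45 + 11 = 56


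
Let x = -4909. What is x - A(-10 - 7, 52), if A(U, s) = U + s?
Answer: -4944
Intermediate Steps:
x - A(-10 - 7, 52) = -4909 - ((-10 - 7) + 52) = -4909 - (-17 + 52) = -4909 - 1*35 = -4909 - 35 = -4944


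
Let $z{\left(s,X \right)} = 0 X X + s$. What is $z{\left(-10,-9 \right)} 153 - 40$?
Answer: $-1570$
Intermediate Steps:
$z{\left(s,X \right)} = s$ ($z{\left(s,X \right)} = 0 X + s = 0 + s = s$)
$z{\left(-10,-9 \right)} 153 - 40 = \left(-10\right) 153 - 40 = -1530 - 40 = -1570$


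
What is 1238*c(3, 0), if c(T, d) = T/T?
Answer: 1238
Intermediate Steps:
c(T, d) = 1
1238*c(3, 0) = 1238*1 = 1238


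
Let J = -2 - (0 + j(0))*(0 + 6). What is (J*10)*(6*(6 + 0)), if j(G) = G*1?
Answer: -720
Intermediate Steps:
j(G) = G
J = -2 (J = -2 - (0 + 0)*(0 + 6) = -2 - 0*6 = -2 - 1*0 = -2 + 0 = -2)
(J*10)*(6*(6 + 0)) = (-2*10)*(6*(6 + 0)) = -120*6 = -20*36 = -720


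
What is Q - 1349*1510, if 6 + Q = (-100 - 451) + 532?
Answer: -2037015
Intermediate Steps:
Q = -25 (Q = -6 + ((-100 - 451) + 532) = -6 + (-551 + 532) = -6 - 19 = -25)
Q - 1349*1510 = -25 - 1349*1510 = -25 - 2036990 = -2037015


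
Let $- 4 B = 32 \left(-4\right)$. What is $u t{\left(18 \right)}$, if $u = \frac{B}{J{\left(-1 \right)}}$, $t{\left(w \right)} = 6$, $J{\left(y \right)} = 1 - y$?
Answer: $96$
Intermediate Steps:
$B = 32$ ($B = - \frac{32 \left(-4\right)}{4} = \left(- \frac{1}{4}\right) \left(-128\right) = 32$)
$u = 16$ ($u = \frac{32}{1 - -1} = \frac{32}{1 + 1} = \frac{32}{2} = 32 \cdot \frac{1}{2} = 16$)
$u t{\left(18 \right)} = 16 \cdot 6 = 96$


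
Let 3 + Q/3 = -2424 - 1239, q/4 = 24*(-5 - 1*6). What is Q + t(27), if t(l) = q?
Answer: -12054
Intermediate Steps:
q = -1056 (q = 4*(24*(-5 - 1*6)) = 4*(24*(-5 - 6)) = 4*(24*(-11)) = 4*(-264) = -1056)
t(l) = -1056
Q = -10998 (Q = -9 + 3*(-2424 - 1239) = -9 + 3*(-3663) = -9 - 10989 = -10998)
Q + t(27) = -10998 - 1056 = -12054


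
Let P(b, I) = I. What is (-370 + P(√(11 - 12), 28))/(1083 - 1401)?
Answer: 57/53 ≈ 1.0755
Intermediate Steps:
(-370 + P(√(11 - 12), 28))/(1083 - 1401) = (-370 + 28)/(1083 - 1401) = -342/(-318) = -1/318*(-342) = 57/53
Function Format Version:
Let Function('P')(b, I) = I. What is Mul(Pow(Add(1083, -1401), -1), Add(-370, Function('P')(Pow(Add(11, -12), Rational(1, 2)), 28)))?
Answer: Rational(57, 53) ≈ 1.0755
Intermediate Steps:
Mul(Pow(Add(1083, -1401), -1), Add(-370, Function('P')(Pow(Add(11, -12), Rational(1, 2)), 28))) = Mul(Pow(Add(1083, -1401), -1), Add(-370, 28)) = Mul(Pow(-318, -1), -342) = Mul(Rational(-1, 318), -342) = Rational(57, 53)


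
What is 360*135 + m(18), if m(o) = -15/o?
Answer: 291595/6 ≈ 48599.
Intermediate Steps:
360*135 + m(18) = 360*135 - 15/18 = 48600 - 15*1/18 = 48600 - ⅚ = 291595/6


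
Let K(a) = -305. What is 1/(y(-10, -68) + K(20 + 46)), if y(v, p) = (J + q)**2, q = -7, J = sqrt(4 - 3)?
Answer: -1/269 ≈ -0.0037175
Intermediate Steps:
J = 1 (J = sqrt(1) = 1)
y(v, p) = 36 (y(v, p) = (1 - 7)**2 = (-6)**2 = 36)
1/(y(-10, -68) + K(20 + 46)) = 1/(36 - 305) = 1/(-269) = -1/269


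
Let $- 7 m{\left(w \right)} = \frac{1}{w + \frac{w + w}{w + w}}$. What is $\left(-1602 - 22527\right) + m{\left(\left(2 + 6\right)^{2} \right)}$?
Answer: $- \frac{10978696}{455} \approx -24129.0$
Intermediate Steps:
$m{\left(w \right)} = - \frac{1}{7 \left(1 + w\right)}$ ($m{\left(w \right)} = - \frac{1}{7 \left(w + \frac{w + w}{w + w}\right)} = - \frac{1}{7 \left(w + \frac{2 w}{2 w}\right)} = - \frac{1}{7 \left(w + 2 w \frac{1}{2 w}\right)} = - \frac{1}{7 \left(w + 1\right)} = - \frac{1}{7 \left(1 + w\right)}$)
$\left(-1602 - 22527\right) + m{\left(\left(2 + 6\right)^{2} \right)} = \left(-1602 - 22527\right) - \frac{1}{7 + 7 \left(2 + 6\right)^{2}} = -24129 - \frac{1}{7 + 7 \cdot 8^{2}} = -24129 - \frac{1}{7 + 7 \cdot 64} = -24129 - \frac{1}{7 + 448} = -24129 - \frac{1}{455} = - \frac{10978696}{455}$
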